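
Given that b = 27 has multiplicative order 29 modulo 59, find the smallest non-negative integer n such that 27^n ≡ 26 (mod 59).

Successive powers of 27 modulo 59:
  27^0=1  27^1=27  27^2=21  27^3=36  27^4=28  27^5=48
  27^6=57  27^7=5  27^8=17  27^9=46  27^10=3  27^11=22
  27^12=4  27^13=49  27^14=25  27^15=26
So 27^15 ≡ 26 (mod 59), giving n = 15.

15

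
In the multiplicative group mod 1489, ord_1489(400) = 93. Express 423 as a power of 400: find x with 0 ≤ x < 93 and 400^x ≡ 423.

60

Baby-step giant-step with m = ceil(sqrt(93)) = 10.
Baby table (400^j mod 1489 for j=0..9):
  0:1  1:400  2:677  3:1291  4:1206  5:1453  6:490  7:941
  8:1172  9:1254
Giant step factor: 400^(-10) ≡ 54 (mod 1489).
Scan 423·54^i mod 1489 for i = 0, 1, …:
  i=0: 423   i=1: 507   i=2: 576   i=3: 1324
  i=4: 24   i=5: 1296   i=6: 1
Match at i=6, j=0: x = 6·10 + 0 = 60.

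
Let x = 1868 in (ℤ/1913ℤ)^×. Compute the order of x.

The order of 1868 must divide p − 1 = 1912 = 2^3 · 239.
Divisors: 1, 2, 4, 8, 239, 478, 956, 1912.
Check each in increasing order: 1868^1 ≡ 1868;  1868^2 ≡ 112;  1868^4 ≡ 1066;  1868^8 ≡ 34;  1868^239 ≡ 305;  1868^478 ≡ 1201;  1868^956 ≡ 1912;  1868^1912 ≡ 1.
Smallest exponent giving 1 is 1912.

1912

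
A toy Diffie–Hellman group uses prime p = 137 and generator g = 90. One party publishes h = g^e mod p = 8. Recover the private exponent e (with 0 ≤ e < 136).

66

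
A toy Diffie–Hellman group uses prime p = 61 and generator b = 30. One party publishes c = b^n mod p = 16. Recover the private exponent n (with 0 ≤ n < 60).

56

Baby-step giant-step with m = ceil(sqrt(60)) = 8.
Baby table (30^j mod 61 for j=0..7):
  0:1  1:30  2:46  3:38  4:42  5:40  6:41  7:10
Giant step factor: 30^(-8) ≡ 12 (mod 61).
Scan 16·12^i mod 61 for i = 0, 1, …:
  i=0: 16   i=1: 9   i=2: 47   i=3: 15
  i=4: 58   i=5: 25   i=6: 56   i=7: 1
Match at i=7, j=0: n = 7·8 + 0 = 56.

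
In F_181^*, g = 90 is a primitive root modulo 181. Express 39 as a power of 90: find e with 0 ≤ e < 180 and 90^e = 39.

Baby-step giant-step with m = ceil(sqrt(180)) = 14.
Baby table (90^j mod 181 for j=0..13):
  0:1  1:90  2:136  3:113  4:34  5:164  6:99  7:41
  8:70  9:146  10:108  11:127  12:27  13:77
Giant step factor: 90^(-14) ≡ 94 (mod 181).
Scan 39·94^i mod 181 for i = 0, 1, …:
  i=0: 39   i=1: 46   i=2: 161   i=3: 111
  i=4: 117   i=5: 138   i=6: 121   i=7: 152
  i=8: 170   i=9: 52   i=10: 1
Match at i=10, j=0: e = 10·14 + 0 = 140.

140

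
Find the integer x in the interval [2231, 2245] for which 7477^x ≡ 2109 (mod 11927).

2237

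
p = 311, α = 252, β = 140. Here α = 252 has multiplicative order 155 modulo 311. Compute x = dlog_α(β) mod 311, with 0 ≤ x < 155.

140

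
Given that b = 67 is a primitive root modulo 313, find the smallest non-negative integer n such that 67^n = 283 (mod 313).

3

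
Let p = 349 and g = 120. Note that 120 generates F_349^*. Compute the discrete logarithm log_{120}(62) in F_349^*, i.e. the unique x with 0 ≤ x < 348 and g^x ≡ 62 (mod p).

Baby-step giant-step with m = ceil(sqrt(348)) = 19.
Baby table (120^j mod 349 for j=0..18):
  0:1  1:120  2:91  3:101  4:254  5:117  6:80  7:177
  8:300  9:53  10:78  11:286  12:118  13:200  14:268  15:52
  16:307  17:195  18:17
Giant step factor: 120^(-19) ≡ 84 (mod 349).
Scan 62·84^i mod 349 for i = 0, 1, …:
  i=0: 62   i=1: 322   i=2: 175   i=3: 42
  i=4: 38   i=5: 51   i=6: 96   i=7: 37
  i=8: 316   i=9: 20   i=10: 284   i=11: 124
  i=12: 295   i=13: 1
Match at i=13, j=0: x = 13·19 + 0 = 247.

247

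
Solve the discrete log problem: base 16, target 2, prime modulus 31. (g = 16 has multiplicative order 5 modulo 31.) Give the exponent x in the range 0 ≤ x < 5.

Successive powers of 16 modulo 31:
  16^0=1  16^1=16  16^2=8  16^3=4  16^4=2
So 16^4 ≡ 2 (mod 31), giving x = 4.

4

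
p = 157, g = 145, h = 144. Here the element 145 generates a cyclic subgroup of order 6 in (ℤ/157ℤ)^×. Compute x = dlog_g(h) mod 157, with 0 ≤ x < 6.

Successive powers of 145 modulo 157:
  145^0=1  145^1=145  145^2=144
So 145^2 ≡ 144 (mod 157), giving x = 2.

2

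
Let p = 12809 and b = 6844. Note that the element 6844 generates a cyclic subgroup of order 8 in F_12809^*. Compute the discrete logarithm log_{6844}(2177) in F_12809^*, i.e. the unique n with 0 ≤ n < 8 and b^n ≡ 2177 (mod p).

Successive powers of 6844 modulo 12809:
  6844^0=1  6844^1=6844  6844^2=10632  6844^3=10288  6844^4=12808  6844^5=5965
  6844^6=2177
So 6844^6 ≡ 2177 (mod 12809), giving n = 6.

6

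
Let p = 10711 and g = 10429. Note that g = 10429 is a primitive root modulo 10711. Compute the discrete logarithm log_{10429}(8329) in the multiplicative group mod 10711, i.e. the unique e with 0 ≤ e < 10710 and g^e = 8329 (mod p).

Baby-step giant-step with m = ceil(sqrt(10710)) = 104.
Baby table (10429^j mod 10711 for j=0..103):
  0:1  1:10429  2:4547  3:3066  4:2979  5:6091  6:6809  7:7842
  8:5733  9:655  10:8088  11:627  12:5273  13:1843  14:5113  15:4119
  16:5941  17:6265  18:585  19:6406  20:3667  21:4873  22:7533  23:7183
  24:9484  25:3262  26:1262  27:8290  28:7929  29:2621  30:10648  31:7055
  32:2736  33:10351  34:5121  35:1863  36:10184  37:9371  38:2995  39:1579
  40:4584  41:3343  42:10553  43:1712  44:9922  45:8278  46:602  47:1612
  48:5989  49:3440  50:4621  51:3620  52:7416  53:8044  54:2324  55:8714
  56:6182  57:2569  58:3890  59:6253  60:3969  61:5397  62:9719  63:1258
  64:9418  65:452  66:1068  67:9443  68:4113  69:7633  70:405  71:3611
  72:9954  73:9965  74:6863  75:3325  76:4918  77:5554  78:8289  79:8211
  80:8785  81:7582  82:4076  83:7356  84:3542  85:7990  86:6841  87:9529
  88:1283  89:2368  90:7017  91:2741  92:8941  93:6434  94:6482  95:3657
  96:7693  97:4907  98:8656  99:1116  100:6618  101:8149  102:4847  103:4154
Giant step factor: 10429^(-104) ≡ 5027 (mod 10711).
Scan 8329·5027^i mod 10711 for i = 0, 1, …:
  i=0: 8329   i=1: 584   i=2: 954   i=3: 7941
  i=4: 10221   i=5: 300   i=6: 8560   i=7: 5033
  i=8: 1509   i=9: 2355     …   i=29: 3561
  i=30: 3066
Match at i=30, j=3: e = 30·104 + 3 = 3123.

3123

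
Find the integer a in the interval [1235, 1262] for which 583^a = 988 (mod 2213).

1260

Compute 583^1235 mod 2213 = 962, then multiply by 583 repeatedly:
  583^1235=962  583^1236=957  583^1237=255  583^1238=394  583^1239=1763
  583^1240=997  583^1241=1445  583^1242=1495  583^1243=1876  583^1244=486
  583^1245=74  583^1246=1095  583^1247=1041  583^1248=541  583^1249=1157
  583^1250=1779  583^1251=1473  583^1252=115  583^1253=655  583^1254=1229
  583^1255=1708  583^1256=2127  583^1257=761  583^1258=1063  583^1259=89
  583^1260=988
Found 988 at exponent 1260.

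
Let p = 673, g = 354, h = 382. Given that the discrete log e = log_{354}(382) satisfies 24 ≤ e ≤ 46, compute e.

Compute 354^24 mod 673 = 382, then multiply by 354 repeatedly:
  354^24=382
Found 382 at exponent 24.

24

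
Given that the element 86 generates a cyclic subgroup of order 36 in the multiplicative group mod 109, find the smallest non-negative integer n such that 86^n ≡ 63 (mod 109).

24

Successive powers of 86 modulo 109:
  86^0=1  86^1=86  86^2=93  86^3=41  86^4=38  86^5=107
  86^6=46  86^7=32  86^8=27  86^9=33  86^10=4  86^11=17
  86^12=45  86^13=55  86^14=43  86^15=101  86^16=75  86^17=19
  86^18=108  86^19=23  86^20=16  86^21=68  86^22=71  86^23=2
  86^24=63
So 86^24 ≡ 63 (mod 109), giving n = 24.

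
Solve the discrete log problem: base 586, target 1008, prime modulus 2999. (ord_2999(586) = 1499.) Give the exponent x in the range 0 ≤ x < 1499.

458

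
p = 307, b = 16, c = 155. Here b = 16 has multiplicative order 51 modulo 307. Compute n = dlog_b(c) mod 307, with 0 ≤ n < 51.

23

Baby-step giant-step with m = ceil(sqrt(51)) = 8.
Baby table (16^j mod 307 for j=0..7):
  0:1  1:16  2:256  3:105  4:145  5:171  6:280  7:182
Giant step factor: 16^(-8) ≡ 68 (mod 307).
Scan 155·68^i mod 307 for i = 0, 1, …:
  i=0: 155   i=1: 102   i=2: 182
Match at i=2, j=7: n = 2·8 + 7 = 23.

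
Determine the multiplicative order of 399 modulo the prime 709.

59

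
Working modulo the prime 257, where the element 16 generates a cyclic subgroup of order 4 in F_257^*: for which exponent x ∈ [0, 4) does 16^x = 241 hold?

3

Successive powers of 16 modulo 257:
  16^0=1  16^1=16  16^2=256  16^3=241
So 16^3 ≡ 241 (mod 257), giving x = 3.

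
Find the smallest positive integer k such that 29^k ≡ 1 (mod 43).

42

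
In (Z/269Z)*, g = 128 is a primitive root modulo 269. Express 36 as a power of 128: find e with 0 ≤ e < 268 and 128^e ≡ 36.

108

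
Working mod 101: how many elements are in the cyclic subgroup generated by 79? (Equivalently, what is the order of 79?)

25

The order of 79 must divide p − 1 = 100 = 2^2 · 5^2.
Divisors: 1, 2, 4, 5, 10, 20, 25, 50, 100.
Check each in increasing order: 79^1 ≡ 79;  79^2 ≡ 80;  79^4 ≡ 37;  79^5 ≡ 95;  79^10 ≡ 36;  79^20 ≡ 84;  79^25 ≡ 1.
Smallest exponent giving 1 is 25.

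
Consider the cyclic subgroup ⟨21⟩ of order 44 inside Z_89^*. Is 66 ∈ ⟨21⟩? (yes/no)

66 ∈ ⟨21⟩ iff 66^44 ≡ 1 (mod 89), since |⟨21⟩| = 44.
66^44 mod 89 = 88.
Since 88 ≠ 1, 66 does not lie in the subgroup.

no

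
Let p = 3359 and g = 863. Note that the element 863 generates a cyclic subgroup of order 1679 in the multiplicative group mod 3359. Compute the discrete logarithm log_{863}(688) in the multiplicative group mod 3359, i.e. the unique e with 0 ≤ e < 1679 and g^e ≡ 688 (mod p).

1542

Baby-step giant-step with m = ceil(sqrt(1679)) = 41.
Baby table (863^j mod 3359 for j=0..40):
  0:1  1:863  2:2430  3:1074  4:3137  5:3236  6:1339  7:61
  8:2258  9:434  10:1693  11:3253  12:2574  13:1063  14:362  15:19
  16:2961  17:2503  18:252  19:2500  20:1022  21:1928  22:1159  23:2594
  24:1528  25:1936  26:1345  27:1880  28:43  29:160  30:361  31:2515
  32:531  33:1429  34:474  35:2623  36:3042  37:1867  38:2260  39:2160
  40:3194
Giant step factor: 863^(-41) ≡ 2071 (mod 3359).
Scan 688·2071^i mod 3359 for i = 0, 1, …:
  i=0: 688   i=1: 632   i=2: 2221   i=3: 1220
  i=4: 652   i=5: 3333   i=6: 3257   i=7: 375
  i=8: 696   i=9: 405     …   i=36: 3128
  i=37: 1936
Match at i=37, j=25: e = 37·41 + 25 = 1542.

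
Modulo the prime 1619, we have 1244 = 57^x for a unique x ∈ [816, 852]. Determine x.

821

Compute 57^816 mod 1619 = 226, then multiply by 57 repeatedly:
  57^816=226  57^817=1549  57^818=867  57^819=849  57^820=1442
  57^821=1244
Found 1244 at exponent 821.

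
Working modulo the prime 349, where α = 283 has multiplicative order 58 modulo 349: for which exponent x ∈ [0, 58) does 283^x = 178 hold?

Successive powers of 283 modulo 349:
  283^0=1  283^1=283  283^2=168  283^3=80  283^4=304  283^5=178
So 283^5 ≡ 178 (mod 349), giving x = 5.

5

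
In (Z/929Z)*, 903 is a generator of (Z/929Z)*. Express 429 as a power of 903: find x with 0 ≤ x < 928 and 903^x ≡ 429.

Baby-step giant-step with m = ceil(sqrt(928)) = 31.
Baby table (903^j mod 929 for j=0..30):
  0:1  1:903  2:676  3:75  4:837  5:534  6:51  7:532
  8:103  9:109  10:882  11:293  12:743  13:191  14:608  15:914
  16:390  17:79  18:733  19:451  20:351  21:164  22:381  23:313
  24:223  25:705  26:250  27:3  28:851  29:170  30:225
Giant step factor: 903^(-31) ≡ 138 (mod 929).
Scan 429·138^i mod 929 for i = 0, 1, …:
  i=0: 429   i=1: 675   i=2: 250
Match at i=2, j=26: x = 2·31 + 26 = 88.

88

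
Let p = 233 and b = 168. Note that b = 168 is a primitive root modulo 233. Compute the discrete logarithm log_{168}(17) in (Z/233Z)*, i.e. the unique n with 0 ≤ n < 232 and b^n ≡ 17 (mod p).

33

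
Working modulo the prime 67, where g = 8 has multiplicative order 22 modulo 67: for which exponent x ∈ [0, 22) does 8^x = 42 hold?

Successive powers of 8 modulo 67:
  8^0=1  8^1=8  8^2=64  8^3=43  8^4=9  8^5=5
  8^6=40  8^7=52  8^8=14  8^9=45  8^10=25  8^11=66
  8^12=59  8^13=3  8^14=24  8^15=58  8^16=62  8^17=27
  8^18=15  8^19=53  8^20=22  8^21=42
So 8^21 ≡ 42 (mod 67), giving x = 21.

21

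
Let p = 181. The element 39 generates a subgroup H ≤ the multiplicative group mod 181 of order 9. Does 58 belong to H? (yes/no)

⟨39⟩ has order 9; its elements mod 181 are {1, 39, 43, 48, 62, 65, 73, 80, 132}.
58 is not in this set.

no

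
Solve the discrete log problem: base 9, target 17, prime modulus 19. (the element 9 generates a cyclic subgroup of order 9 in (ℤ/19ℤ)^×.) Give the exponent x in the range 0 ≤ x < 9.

Successive powers of 9 modulo 19:
  9^0=1  9^1=9  9^2=5  9^3=7  9^4=6  9^5=16
  9^6=11  9^7=4  9^8=17
So 9^8 ≡ 17 (mod 19), giving x = 8.

8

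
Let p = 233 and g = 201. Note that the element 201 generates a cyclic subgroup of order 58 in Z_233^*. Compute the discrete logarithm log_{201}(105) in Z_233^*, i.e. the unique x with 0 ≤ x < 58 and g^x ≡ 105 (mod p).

Baby-step giant-step with m = ceil(sqrt(58)) = 8.
Baby table (201^j mod 233 for j=0..7):
  0:1  1:201  2:92  3:85  4:76  5:131  6:2  7:169
Giant step factor: 201^(-8) ≡ 19 (mod 233).
Scan 105·19^i mod 233 for i = 0, 1, …:
  i=0: 105   i=1: 131
Match at i=1, j=5: x = 1·8 + 5 = 13.

13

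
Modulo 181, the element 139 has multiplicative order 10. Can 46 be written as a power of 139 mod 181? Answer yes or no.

⟨139⟩ has order 10; its elements mod 181 are {1, 42, 46, 56, 59, 122, 125, 135, 139, 180}.
46 is in this set.

yes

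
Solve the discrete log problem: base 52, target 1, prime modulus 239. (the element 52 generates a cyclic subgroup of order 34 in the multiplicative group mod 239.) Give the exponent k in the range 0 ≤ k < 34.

0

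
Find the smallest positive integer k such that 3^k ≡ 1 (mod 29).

The order of 3 must divide p − 1 = 28 = 2^2 · 7.
Divisors: 1, 2, 4, 7, 14, 28.
Check each in increasing order: 3^1 ≡ 3;  3^2 ≡ 9;  3^4 ≡ 23;  3^7 ≡ 12;  3^14 ≡ 28;  3^28 ≡ 1.
Smallest exponent giving 1 is 28.

28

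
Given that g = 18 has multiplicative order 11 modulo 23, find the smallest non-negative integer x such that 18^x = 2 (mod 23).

2

Successive powers of 18 modulo 23:
  18^0=1  18^1=18  18^2=2
So 18^2 ≡ 2 (mod 23), giving x = 2.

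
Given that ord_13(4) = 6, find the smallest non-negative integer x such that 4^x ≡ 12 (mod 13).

3

Successive powers of 4 modulo 13:
  4^0=1  4^1=4  4^2=3  4^3=12
So 4^3 ≡ 12 (mod 13), giving x = 3.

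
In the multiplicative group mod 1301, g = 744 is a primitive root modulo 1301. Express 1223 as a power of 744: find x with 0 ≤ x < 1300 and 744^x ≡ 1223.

Baby-step giant-step with m = ceil(sqrt(1300)) = 37.
Baby table (744^j mod 1301 for j=0..36):
  0:1  1:744  2:611  3:535  4:1235  5:334  6:5  7:1118
  8:453  9:73  10:971  11:369  12:25  13:386  14:964  15:365
  16:952  17:544  18:125  19:629  20:917  21:524  22:857  23:118
  24:625  25:543  26:682  27:18  28:382  29:590  30:523  31:113
  32:808  33:90  34:609  35:348  36:13
Giant step factor: 744^(-37) ≡ 1126 (mod 1301).
Scan 1223·1126^i mod 1301 for i = 0, 1, …:
  i=0: 1223   i=1: 640   i=2: 1187   i=3: 435
  i=4: 634   i=5: 936   i=6: 126   i=7: 67
  i=8: 1285   i=9: 198     …   i=21: 840
  i=22: 13
Match at i=22, j=36: x = 22·37 + 36 = 850.

850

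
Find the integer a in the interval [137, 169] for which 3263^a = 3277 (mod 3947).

Compute 3263^137 mod 3947 = 3047, then multiply by 3263 repeatedly:
  3263^137=3047  3263^138=3815  3263^139=3454  3263^140=1717  3263^141=1778
  3263^142=3471  3263^143=1930  3263^144=2125  3263^145=2943  3263^146=3905
  3263^147=1099  3263^148=2161  3263^149=2001  3263^150=925  3263^151=2767
  3263^152=1932  3263^153=757  3263^154=3216  3263^155=2682  3263^156=867
  3263^157=2969  3263^158=1909  3263^159=701  3263^160=2050  3263^161=2932
  3263^162=3535  3263^163=1571  3263^164=2967  3263^165=3277
Found 3277 at exponent 165.

165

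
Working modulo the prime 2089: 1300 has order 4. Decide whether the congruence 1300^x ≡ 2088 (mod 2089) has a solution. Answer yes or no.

2088 ∈ ⟨1300⟩ iff 2088^4 ≡ 1 (mod 2089), since |⟨1300⟩| = 4.
2088^4 mod 2089 = 1.
Since 1 = 1, 2088 lies in the subgroup.

yes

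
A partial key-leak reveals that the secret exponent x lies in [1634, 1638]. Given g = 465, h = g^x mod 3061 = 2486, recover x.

1636

Compute 465^1634 mod 3061 = 900, then multiply by 465 repeatedly:
  465^1634=900  465^1635=2204  465^1636=2486
Found 2486 at exponent 1636.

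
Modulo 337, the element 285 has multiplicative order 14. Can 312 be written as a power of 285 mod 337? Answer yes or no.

no

312 ∈ ⟨285⟩ iff 312^14 ≡ 1 (mod 337), since |⟨285⟩| = 14.
312^14 mod 337 = 189.
Since 189 ≠ 1, 312 does not lie in the subgroup.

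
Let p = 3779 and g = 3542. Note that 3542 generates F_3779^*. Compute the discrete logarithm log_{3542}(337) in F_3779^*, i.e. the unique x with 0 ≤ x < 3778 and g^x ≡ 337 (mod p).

1430

Baby-step giant-step with m = ceil(sqrt(3778)) = 62.
Baby table (3542^j mod 3779 for j=0..61):
  0:1  1:3542  2:3263  3:1364  4:1726  5:2849  6:1228  7:3726
  8:1224  9:895  10:3288  11:2997  12:163  13:2938  14:2809  15:3150
  16:1692  17:3349  18:3656  19:2698  20:3004  21:2283  22:3105  23:1020
  24:116  25:2740  26:608  27:3285  28:3708  29:1711  30:2625  31:1410
  32:2161  33:1787  34:3508  35:3763  36:13  37:698  38:850  39:2616
  40:3543  41:3026  42:848  43:3090  44:796  45:298  46:1175  47:1171
  48:2119  49:404  50:2506  51:3160  52:3101  53:1968  54:2180  55:1063
  56:1262  57:3226  58:2575  59:1923  60:1508  61:1609
Giant step factor: 3542^(-62) ≡ 1540 (mod 3779).
Scan 337·1540^i mod 3779 for i = 0, 1, …:
  i=0: 337   i=1: 1257   i=2: 932   i=3: 3039
  i=4: 1658   i=5: 2495   i=6: 2836   i=7: 2695
  i=8: 958   i=9: 1510     …   i=22: 114
  i=23: 1726
Match at i=23, j=4: x = 23·62 + 4 = 1430.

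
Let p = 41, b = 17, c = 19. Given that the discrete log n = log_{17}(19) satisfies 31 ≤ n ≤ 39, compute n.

33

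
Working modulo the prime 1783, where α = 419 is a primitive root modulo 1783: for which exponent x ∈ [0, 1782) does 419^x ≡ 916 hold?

Baby-step giant-step with m = ceil(sqrt(1782)) = 43.
Baby table (419^j mod 1783 for j=0..42):
  0:1  1:419  2:827  3:611  4:1040  5:708  6:674  7:692
  8:1102  9:1724  10:241  11:1131  12:1394  13:1045  14:1020  15:1243
  16:181  17:953  18:1698  19:45  20:1025  21:1555  22:750  23:442
  24:1549  25:19  26:829  27:1449  28:911  29:147  30:971  31:325
  32:667  33:1325  34:662  35:1013  36:93  37:1524  38:242  39:1550
  40:438  41:1656  42:277
Giant step factor: 419^(-43) ≡ 1454 (mod 1783).
Scan 916·1454^i mod 1783 for i = 0, 1, …:
  i=0: 916   i=1: 1746   i=2: 1475   i=3: 1484
  i=4: 306   i=5: 957   i=6: 738   i=7: 1469
  i=8: 1675   i=9: 1655     …   i=26: 855
  i=27: 419
Match at i=27, j=1: x = 27·43 + 1 = 1162.

1162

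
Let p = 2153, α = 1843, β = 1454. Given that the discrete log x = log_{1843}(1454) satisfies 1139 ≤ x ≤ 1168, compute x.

1165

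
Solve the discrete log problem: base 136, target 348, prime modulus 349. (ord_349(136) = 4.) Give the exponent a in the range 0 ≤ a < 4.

Successive powers of 136 modulo 349:
  136^0=1  136^1=136  136^2=348
So 136^2 ≡ 348 (mod 349), giving a = 2.

2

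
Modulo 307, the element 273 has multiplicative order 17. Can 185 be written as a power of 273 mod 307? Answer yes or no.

no

⟨273⟩ has order 17; its elements mod 307 are {1, 9, 24, 64, 81, 102, 105, 114, 115, 216, 235, 269, 272, 273, 280, 299, 304}.
185 is not in this set.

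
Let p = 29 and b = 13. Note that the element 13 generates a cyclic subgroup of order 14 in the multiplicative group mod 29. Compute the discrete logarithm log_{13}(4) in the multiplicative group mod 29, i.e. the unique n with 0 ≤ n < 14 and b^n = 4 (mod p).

11

Successive powers of 13 modulo 29:
  13^0=1  13^1=13  13^2=24  13^3=22  13^4=25  13^5=6
  13^6=20  13^7=28  13^8=16  13^9=5  13^10=7  13^11=4
So 13^11 ≡ 4 (mod 29), giving n = 11.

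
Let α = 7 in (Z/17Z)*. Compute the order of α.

16

The order of 7 must divide p − 1 = 16 = 2^4.
Divisors: 1, 2, 4, 8, 16.
Check each in increasing order: 7^1 ≡ 7;  7^2 ≡ 15;  7^4 ≡ 4;  7^8 ≡ 16;  7^16 ≡ 1.
Smallest exponent giving 1 is 16.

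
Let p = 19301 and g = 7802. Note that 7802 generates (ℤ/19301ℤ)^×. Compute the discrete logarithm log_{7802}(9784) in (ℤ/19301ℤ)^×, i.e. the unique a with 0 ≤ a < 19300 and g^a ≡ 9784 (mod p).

2659

Baby-step giant-step with m = ceil(sqrt(19300)) = 139.
Baby table (7802^j mod 19301 for j=0..138):
  0:1  1:7802  2:15151  3:8778  4:6008  5:11588  6:3692  7:7892
  8:3194  9:1997  10:4687  11:11880  12:4358  13:12055  14:18638  15:19243
  16:10708  17:9088  18:12003  19:18255  20:3431  21:17476  22:5488  23:7758
  24:19281  25:17669  26:5796  27:17450  28:14947  29:19153  30:3364  31:15869
  32:13324  33:17963  34:2765  35:13313  36:9345  37:9813  38:13260  39:1160
  40:17452  41:11250  42:10853  43:1619  44:8584  45:17199  46:6046  47:18549
  48:400  49:13339  50:19187  51:17719  52:9876  53:2960  54:9924  55:10737
  56:3734  57:7459  58:2603  59:3954  60:6110  61:16051  62:5014  63:15402
  64:17679  65:6612  66:14552  67:6222  68:2029  69:3438  70:14187  71:15040
  72:11301  73:3434  74:2280  75:12339  76:14791  77:18004  78:13831  79:16872
  80:2524  81:5228  82:5843  83:17425  84:12907  85:7097  86:15526  87:776
  88:13139  89:2867  90:17776  91:10667  92:17323  93:8444  94:5775  95:8016
  96:5592  97:8524  98:12303  99:4133  100:12996  101:6639  102:12895  103:9978
  104:7423  105:11246  106:18247  107:18219  108:12074  109:12468  110:17597  111:3781
  112:7434  113:563  114:11199  115:18272  116:958  117:4829  118:306  119:13389
  120:3966  121:3229  122:4853  123:13845  124:10294  125:2327  126:12314  127:12751
  128:5948  129:6692  130:1779  131:2339  132:9433  133:1553  134:14779  135:1584
  136:5728  137:8041  138:7632
Giant step factor: 7802^(-139) ≡ 6489 (mod 19301).
Scan 9784·6489^i mod 19301 for i = 0, 1, …:
  i=0: 9784   i=1: 7387   i=2: 9860   i=3: 18026
  i=4: 6654   i=5: 1469   i=6: 16948   i=7: 17775
  i=8: 18500   i=9: 13581     …   i=18: 7542
  i=19: 12003
Match at i=19, j=18: a = 19·139 + 18 = 2659.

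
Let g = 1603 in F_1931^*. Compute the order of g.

965

The order of 1603 must divide p − 1 = 1930 = 2 · 5 · 193.
Divisors: 1, 2, 5, 10, 193, 386, 965, 1930.
Check each in increasing order: 1603^1 ≡ 1603;  1603^2 ≡ 1379;  1603^5 ≡ 1786;  1603^10 ≡ 1715;  1603^193 ≡ 1817;  1603^386 ≡ 1410;  1603^965 ≡ 1.
Smallest exponent giving 1 is 965.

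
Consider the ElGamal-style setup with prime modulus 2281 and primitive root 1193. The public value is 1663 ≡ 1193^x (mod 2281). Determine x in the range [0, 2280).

1870

Baby-step giant-step with m = ceil(sqrt(2280)) = 48.
Baby table (1193^j mod 2281 for j=0..47):
  0:1  1:1193  2:2186  3:715  4:2182  5:505  6:281  7:2207
  8:677  9:187  10:1834  11:483  12:1407  13:2016  14:914  15:84
  16:2129  17:1144  18:754  19:808  20:1362  21:794  22:627  23:2124
  24:2022  25:1229  26:1795  27:1857  28:550  29:1503  30:213  31:918
  32:294  33:1749  34:1723  35:358  36:547  37:205  38:498  39:1054
  40:591  41:234  42:880  43:580  44:797  45:1925  46:1839  47:1886
Giant step factor: 1193^(-48) ≡ 1094 (mod 2281).
Scan 1663·1094^i mod 2281 for i = 0, 1, …:
  i=0: 1663   i=1: 1365   i=2: 1536   i=3: 1568
  i=4: 80   i=5: 842   i=6: 1905   i=7: 1517
  i=8: 1311   i=9: 1766     …   i=37: 917
  i=38: 1839
Match at i=38, j=46: x = 38·48 + 46 = 1870.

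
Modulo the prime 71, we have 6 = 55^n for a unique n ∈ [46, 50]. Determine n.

48

Compute 55^46 mod 71 = 15, then multiply by 55 repeatedly:
  55^46=15  55^47=44  55^48=6
Found 6 at exponent 48.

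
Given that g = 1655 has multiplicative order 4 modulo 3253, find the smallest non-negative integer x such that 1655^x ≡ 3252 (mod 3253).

Successive powers of 1655 modulo 3253:
  1655^0=1  1655^1=1655  1655^2=3252
So 1655^2 ≡ 3252 (mod 3253), giving x = 2.

2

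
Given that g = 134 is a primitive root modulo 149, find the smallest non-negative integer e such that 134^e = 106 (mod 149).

71

Baby-step giant-step with m = ceil(sqrt(148)) = 13.
Baby table (134^j mod 149 for j=0..12):
  0:1  1:134  2:76  3:52  4:114  5:78  6:22  7:117
  8:33  9:101  10:124  11:77  12:37
Giant step factor: 134^(-13) ≡ 40 (mod 149).
Scan 106·40^i mod 149 for i = 0, 1, …:
  i=0: 106   i=1: 68   i=2: 38   i=3: 30
  i=4: 8   i=5: 22
Match at i=5, j=6: e = 5·13 + 6 = 71.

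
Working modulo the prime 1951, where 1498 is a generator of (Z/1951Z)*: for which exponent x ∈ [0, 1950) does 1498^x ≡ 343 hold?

Baby-step giant-step with m = ceil(sqrt(1950)) = 45.
Baby table (1498^j mod 1951 for j=0..44):
  0:1  1:1498  2:354  3:1571  4:452  5:99  6:26  7:1879
  8:1400  9:1826  10:46  11:623  12:676  13:79  14:1282  15:652
  16:1196  17:590  18:17  19:103  20:165  21:1344  22:1831  23:1683
  24:442  25:727  26:388  27:1777  28:782  29:836  30:1737  31:1343
  32:333  33:1329  34:822  35:275  36:289  37:1751  38:854  39:1387
  40:1862  41:1297  42:1661  43:653  44:743
Giant step factor: 1498^(-45) ≡ 1920 (mod 1951).
Scan 343·1920^i mod 1951 for i = 0, 1, …:
  i=0: 343   i=1: 1073   i=2: 1855   i=3: 1025
  i=4: 1392   i=5: 1721   i=6: 1277   i=7: 1384
  i=8: 18   i=9: 1393     …   i=18: 83
  i=19: 1329
Match at i=19, j=33: x = 19·45 + 33 = 888.

888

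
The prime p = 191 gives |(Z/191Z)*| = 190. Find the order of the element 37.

38

The order of 37 must divide p − 1 = 190 = 2 · 5 · 19.
Divisors: 1, 2, 5, 10, 19, 38, 95, 190.
Check each in increasing order: 37^1 ≡ 37;  37^2 ≡ 32;  37^5 ≡ 70;  37^10 ≡ 125;  37^19 ≡ 190;  37^38 ≡ 1.
Smallest exponent giving 1 is 38.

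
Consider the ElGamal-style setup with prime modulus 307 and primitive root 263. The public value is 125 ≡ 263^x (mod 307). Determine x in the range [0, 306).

273

Baby-step giant-step with m = ceil(sqrt(306)) = 18.
Baby table (263^j mod 307 for j=0..17):
  0:1  1:263  2:94  3:162  4:240  5:185  6:149  7:198
  8:191  9:192  10:148  11:242  12:97  13:30  14:215  15:57
  16:255  17:139
Giant step factor: 263^(-18) ≡ 64 (mod 307).
Scan 125·64^i mod 307 for i = 0, 1, …:
  i=0: 125   i=1: 18   i=2: 231   i=3: 48
  i=4: 2   i=5: 128   i=6: 210   i=7: 239
  i=8: 253   i=9: 228     …   i=14: 204
  i=15: 162
Match at i=15, j=3: x = 15·18 + 3 = 273.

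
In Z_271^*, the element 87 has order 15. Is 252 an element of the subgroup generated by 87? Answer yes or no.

yes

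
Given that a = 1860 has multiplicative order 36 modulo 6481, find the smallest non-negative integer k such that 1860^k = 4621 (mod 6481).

Successive powers of 1860 modulo 6481:
  1860^0=1  1860^1=1860  1860^2=5227  1860^3=720  1860^4=4114  1860^5=4460
  1860^6=6401  1860^7=263  1860^8=3105  1860^9=729  1860^10=1411  1860^11=6136
  1860^12=6400  1860^13=4884  1860^14=4359  1860^15=9  1860^16=3778  1860^17=1676
  1860^18=6480  1860^19=4621
So 1860^19 ≡ 4621 (mod 6481), giving k = 19.

19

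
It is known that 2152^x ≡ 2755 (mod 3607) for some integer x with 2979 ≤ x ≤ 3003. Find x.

Compute 2152^2979 mod 3607 = 3351, then multiply by 2152 repeatedly:
  2152^2979=3351  2152^2980=959  2152^2981=564  2152^2982=1776  2152^2983=2139
  2152^2984=596  2152^2985=2107  2152^2986=265  2152^2987=374  2152^2988=487
  2152^2989=1994  2152^2990=2365  2152^2991=3  2152^2992=2849  2152^2993=2755
Found 2755 at exponent 2993.

2993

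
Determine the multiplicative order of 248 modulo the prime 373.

124

The order of 248 must divide p − 1 = 372 = 2^2 · 3 · 31.
Divisors: 1, 2, 3, 4, 6, 12, 31, 62, 93, 124, 186, 372.
Check each in increasing order: 248^1 ≡ 248;  248^2 ≡ 332;  248^3 ≡ 276;  248^4 ≡ 189;  248^6 ≡ 84;  248^12 ≡ 342;  248^31 ≡ 269;  248^62 ≡ 372;  248^93 ≡ 104;  248^124 ≡ 1.
Smallest exponent giving 1 is 124.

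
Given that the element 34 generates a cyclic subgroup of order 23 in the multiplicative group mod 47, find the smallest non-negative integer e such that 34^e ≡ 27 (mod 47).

18

Successive powers of 34 modulo 47:
  34^0=1  34^1=34  34^2=28  34^3=12  34^4=32  34^5=7
  34^6=3  34^7=8  34^8=37  34^9=36  34^10=2  34^11=21
  34^12=9  34^13=24  34^14=17  34^15=14  34^16=6  34^17=16
  34^18=27
So 34^18 ≡ 27 (mod 47), giving e = 18.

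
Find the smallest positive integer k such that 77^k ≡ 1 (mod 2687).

2686

The order of 77 must divide p − 1 = 2686 = 2 · 17 · 79.
Divisors: 1, 2, 17, 34, 79, 158, 1343, 2686.
Check each in increasing order: 77^1 ≡ 77;  77^2 ≡ 555;  77^17 ≡ 928;  77^34 ≡ 1344;  77^79 ≡ 1255;  77^158 ≡ 443;  77^1343 ≡ 2686;  77^2686 ≡ 1.
Smallest exponent giving 1 is 2686.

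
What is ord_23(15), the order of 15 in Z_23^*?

22

The order of 15 must divide p − 1 = 22 = 2 · 11.
Divisors: 1, 2, 11, 22.
Check each in increasing order: 15^1 ≡ 15;  15^2 ≡ 18;  15^11 ≡ 22;  15^22 ≡ 1.
Smallest exponent giving 1 is 22.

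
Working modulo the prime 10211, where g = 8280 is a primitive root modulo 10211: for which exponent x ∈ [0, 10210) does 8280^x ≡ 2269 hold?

8757

Baby-step giant-step with m = ceil(sqrt(10210)) = 102.
Baby table (8280^j mod 10211 for j=0..101):
  0:1  1:8280  2:1746  3:8315  4:5638  5:8159  6:544  7:1269
  8:201  9:10098  10:3772  11:6922  12:10028  13:6199  14:7234  15:10005
  16:9768  17:7920  18:2558  19:2626  20:4061  21:257  22:4072  23:9649
  24:2856  25:9215  26:3608  27:7065  28:9592  29:602  30:1592  31:9570
  32:2240  33:4024  34:227  35:736  36:8324  37:8681  38:3451  39:3902
  40:956  41:2155  42:4783  43:4982  44:8731  45:9011  46:9514  47:8266
  48:8358  49:4293  50:1549  51:704  52:8850  53:3864  54:2857  55:7284
  56:5354  57:5169  58:5019  59:8761  60:2136  61:628  62:2441  63:3911
  64:3999  65:7658  66:8141  67:4669  68:474  69:3696  70:513  71:10075
  72:7341  73:7608  74:2581  75:9268  76:3375  77:7704  78:1003  79:3297
  80:5157  81:7769  82:8231  83:4466  84:4449  85:6643  86:7594  87:9193
  88:5246  89:9497  90:249  91:9309  92:5892  93:7813  94:4955  95:9813
  96:2713  97:9651  98:9205  99:2496  100:10027  101:8130
Giant step factor: 8280^(-102) ≡ 307 (mod 10211).
Scan 2269·307^i mod 10211 for i = 0, 1, …:
  i=0: 2269   i=1: 2235   i=2: 2008   i=3: 3796
  i=4: 1318   i=5: 6397   i=6: 3367   i=7: 2358
  i=8: 9136   i=9: 6938     …   i=84: 8844
  i=85: 9193
Match at i=85, j=87: x = 85·102 + 87 = 8757.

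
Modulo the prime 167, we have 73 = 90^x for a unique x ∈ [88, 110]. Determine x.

Compute 90^88 mod 167 = 61, then multiply by 90 repeatedly:
  90^88=61  90^89=146  90^90=114  90^91=73
Found 73 at exponent 91.

91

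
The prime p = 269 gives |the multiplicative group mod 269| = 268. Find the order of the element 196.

67

The order of 196 must divide p − 1 = 268 = 2^2 · 67.
Divisors: 1, 2, 4, 67, 134, 268.
Check each in increasing order: 196^1 ≡ 196;  196^2 ≡ 218;  196^4 ≡ 180;  196^67 ≡ 1.
Smallest exponent giving 1 is 67.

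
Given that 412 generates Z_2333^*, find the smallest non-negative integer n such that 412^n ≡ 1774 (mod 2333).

1031

Baby-step giant-step with m = ceil(sqrt(2332)) = 49.
Baby table (412^j mod 2333 for j=0..48):
  0:1  1:412  2:1768  3:520  4:1937  5:158  6:2105  7:1717
  8:505  9:423  10:1634  11:1304  12:658  13:468  14:1510  15:1542
  16:728  17:1312  18:1621  19:614  20:1004  21:707  22:1992  23:1821
  24:1359  25:2321  26:2055  27:2114  28:759  29:86  30:437  31:403
  32:393  33:939  34:1923  35:1389  36:683  37:1436  38:1383  39:544
  40:160  41:596  42:587  43:1545  44:1964  45:1950  46:848  47:1759
  48:1478
Giant step factor: 412^(-49) ≡ 1623 (mod 2333).
Scan 1774·1623^i mod 2333 for i = 0, 1, …:
  i=0: 1774   i=1: 280   i=2: 1838   i=3: 1500
  i=4: 1181   i=5: 1370   i=6: 161   i=7: 7
  i=8: 2029   i=9: 1204     …   i=20: 1003
  i=21: 1768
Match at i=21, j=2: n = 21·49 + 2 = 1031.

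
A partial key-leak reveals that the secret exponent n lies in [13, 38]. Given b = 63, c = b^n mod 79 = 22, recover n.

24

Compute 63^13 mod 79 = 24, then multiply by 63 repeatedly:
  63^13=24  63^14=11  63^15=61  63^16=51  63^17=53
  63^18=21  63^19=59  63^20=4  63^21=15  63^22=76
  63^23=48  63^24=22
Found 22 at exponent 24.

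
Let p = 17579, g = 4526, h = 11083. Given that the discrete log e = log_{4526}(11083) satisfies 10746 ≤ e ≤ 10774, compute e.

10757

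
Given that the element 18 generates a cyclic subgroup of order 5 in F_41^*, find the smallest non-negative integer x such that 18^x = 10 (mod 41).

3

Successive powers of 18 modulo 41:
  18^0=1  18^1=18  18^2=37  18^3=10
So 18^3 ≡ 10 (mod 41), giving x = 3.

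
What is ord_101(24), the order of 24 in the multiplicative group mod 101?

25

The order of 24 must divide p − 1 = 100 = 2^2 · 5^2.
Divisors: 1, 2, 4, 5, 10, 20, 25, 50, 100.
Check each in increasing order: 24^1 ≡ 24;  24^2 ≡ 71;  24^4 ≡ 92;  24^5 ≡ 87;  24^10 ≡ 95;  24^20 ≡ 36;  24^25 ≡ 1.
Smallest exponent giving 1 is 25.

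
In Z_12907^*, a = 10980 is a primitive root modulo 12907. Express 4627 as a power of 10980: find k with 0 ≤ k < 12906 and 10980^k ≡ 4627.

Baby-step giant-step with m = ceil(sqrt(12906)) = 114.
Baby table (10980^j mod 12907 for j=0..113):
  0:1  1:10980  2:9020  3:4189  4:7579  5:5991  6:7108  7:10118
  8:5091  9:11870  10:10621  11:3835  12:5666  13:940  14:8507  15:11808
  16:1025  17:12503  18:4088  19:8601  20:11368  21:9950  22:6152  23:6629
  24:3847  25:8356  26:5924  27:7147  28:12407  29:8382  30:7450  31:9341
  32:5158  33:11831  34:8332  35:544  36:10086  37:2220  38:7184  39:5643
  40:6540  41:7559  42:5810  43:7406  44:3780  45:8395  46:8213  47:10438
  48:7987  49:7102  50:8773  51:2599  52:12550  53:3868  54:6610  55:1739
  56:4767  57:3775  58:5123  59:1834  60:2400  61:8813  62:2961  63:11954
  64:3637  65:2  66:9053  67:5133  68:8378  69:2251  70:11982  71:1309
  72:7329  73:10182  74:10833  75:8335  76:7670  77:11332  78:1880  79:4107
  80:10709  81:2050  82:12099  83:8176  84:4295  85:9829  86:6993  87:12304
  88:351  89:7694  90:3805  91:11848  92:1387  93:11907  94:3857  95:1993
  96:5775  97:10316  98:10755  99:3757  100:1088  101:7265  102:4440  103:1461
  104:11286  105:173  106:2211  107:11620  108:1905  109:7560  110:3883  111:3519
  112:7969  113:3067
Giant step factor: 10980^(-114) ≡ 3483 (mod 12907).
Scan 4627·3483^i mod 12907 for i = 0, 1, …:
  i=0: 4627   i=1: 7905   i=2: 2484   i=3: 4082
  i=4: 6999   i=5: 9101   i=6: 12098   i=7: 8886
  i=8: 11859   i=9: 2497     …   i=41: 9600
  i=42: 7670
Match at i=42, j=76: k = 42·114 + 76 = 4864.

4864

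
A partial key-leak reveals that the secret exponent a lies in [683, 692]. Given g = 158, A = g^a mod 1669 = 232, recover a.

Compute 158^683 mod 1669 = 105, then multiply by 158 repeatedly:
  158^683=105  158^684=1569  158^685=890  158^686=424  158^687=232
Found 232 at exponent 687.

687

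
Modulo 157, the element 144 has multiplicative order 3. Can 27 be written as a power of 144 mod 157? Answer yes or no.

⟨144⟩ has order 3; its elements mod 157 are {1, 12, 144}.
27 is not in this set.

no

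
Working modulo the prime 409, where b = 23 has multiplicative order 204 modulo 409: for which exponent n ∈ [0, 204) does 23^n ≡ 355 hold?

Baby-step giant-step with m = ceil(sqrt(204)) = 15.
Baby table (23^j mod 409 for j=0..14):
  0:1  1:23  2:120  3:306  4:85  5:319  6:384  7:243
  8:272  9:121  10:329  11:205  12:216  13:60  14:153
Giant step factor: 23^(-15) ≡ 154 (mod 409).
Scan 355·154^i mod 409 for i = 0, 1, …:
  i=0: 355   i=1: 273   i=2: 324   i=3: 407
  i=4: 101   i=5: 12   i=6: 212   i=7: 337
  i=8: 364   i=9: 23
Match at i=9, j=1: n = 9·15 + 1 = 136.

136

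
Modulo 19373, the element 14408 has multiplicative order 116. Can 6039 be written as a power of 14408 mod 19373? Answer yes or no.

no

6039 ∈ ⟨14408⟩ iff 6039^116 ≡ 1 (mod 19373), since |⟨14408⟩| = 116.
6039^116 mod 19373 = 14189.
Since 14189 ≠ 1, 6039 does not lie in the subgroup.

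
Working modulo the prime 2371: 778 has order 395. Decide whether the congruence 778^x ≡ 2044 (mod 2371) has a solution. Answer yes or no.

yes

2044 ∈ ⟨778⟩ iff 2044^395 ≡ 1 (mod 2371), since |⟨778⟩| = 395.
2044^395 mod 2371 = 1.
Since 1 = 1, 2044 lies in the subgroup.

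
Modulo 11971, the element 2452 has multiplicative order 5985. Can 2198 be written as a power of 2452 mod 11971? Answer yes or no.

2198 ∈ ⟨2452⟩ iff 2198^5985 ≡ 1 (mod 11971), since |⟨2452⟩| = 5985.
2198^5985 mod 11971 = 1.
Since 1 = 1, 2198 lies in the subgroup.

yes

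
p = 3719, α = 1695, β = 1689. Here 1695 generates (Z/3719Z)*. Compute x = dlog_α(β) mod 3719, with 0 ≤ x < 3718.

2396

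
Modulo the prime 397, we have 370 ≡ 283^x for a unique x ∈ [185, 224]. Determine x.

204

Compute 283^185 mod 397 = 200, then multiply by 283 repeatedly:
  283^185=200  283^186=226  283^187=41  283^188=90  283^189=62
  283^190=78  283^191=239  283^192=147  283^193=313  283^194=48
  283^195=86  283^196=121  283^197=101  283^198=396  283^199=114
  283^200=105  283^201=337  283^202=91  283^203=345  283^204=370
Found 370 at exponent 204.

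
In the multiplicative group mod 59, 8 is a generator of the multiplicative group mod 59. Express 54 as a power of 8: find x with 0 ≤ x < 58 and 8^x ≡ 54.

31

Baby-step giant-step with m = ceil(sqrt(58)) = 8.
Baby table (8^j mod 59 for j=0..7):
  0:1  1:8  2:5  3:40  4:25  5:23  6:7  7:56
Giant step factor: 8^(-8) ≡ 27 (mod 59).
Scan 54·27^i mod 59 for i = 0, 1, …:
  i=0: 54   i=1: 42   i=2: 13   i=3: 56
Match at i=3, j=7: x = 3·8 + 7 = 31.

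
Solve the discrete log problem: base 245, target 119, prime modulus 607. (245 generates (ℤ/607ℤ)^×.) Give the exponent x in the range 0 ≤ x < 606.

Baby-step giant-step with m = ceil(sqrt(606)) = 25.
Baby table (245^j mod 607 for j=0..24):
  0:1  1:245  2:539  3:336  4:375  5:218  6:601  7:351
  8:408  9:412  10:178  11:513  12:36  13:322  14:587  15:563
  16:146  17:564  18:391  19:496  20:120  21:264  22:338  23:258
  24:82
Giant step factor: 245^(-25) ≡ 535 (mod 607).
Scan 119·535^i mod 607 for i = 0, 1, …:
  i=0: 119   i=1: 537   i=2: 184   i=3: 106
  i=4: 259   i=5: 169   i=6: 579   i=7: 195
  i=8: 528   i=9: 225     …   i=18: 303
  i=19: 36
Match at i=19, j=12: x = 19·25 + 12 = 487.

487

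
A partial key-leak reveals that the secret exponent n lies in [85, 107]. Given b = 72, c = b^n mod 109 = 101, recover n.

99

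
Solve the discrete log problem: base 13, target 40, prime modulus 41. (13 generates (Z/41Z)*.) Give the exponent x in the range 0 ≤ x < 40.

20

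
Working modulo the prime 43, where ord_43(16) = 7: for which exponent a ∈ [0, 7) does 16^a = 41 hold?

2

Successive powers of 16 modulo 43:
  16^0=1  16^1=16  16^2=41
So 16^2 ≡ 41 (mod 43), giving a = 2.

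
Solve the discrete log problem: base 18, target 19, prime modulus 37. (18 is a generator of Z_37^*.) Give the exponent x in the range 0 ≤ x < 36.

19

Successive powers of 18 modulo 37:
  18^0=1  18^1=18  18^2=28  18^3=23  18^4=7  18^5=15
  18^6=11  18^7=13  18^8=12  18^9=31  18^10=3  18^11=17
  18^12=10  18^13=32  18^14=21  18^15=8  18^16=33  18^17=2
  18^18=36  18^19=19
So 18^19 ≡ 19 (mod 37), giving x = 19.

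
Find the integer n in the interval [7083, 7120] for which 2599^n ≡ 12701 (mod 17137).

Compute 2599^7083 mod 17137 = 2782, then multiply by 2599 repeatedly:
  2599^7083=2782  2599^7084=15741  2599^7085=4840  2599^7086=602  2599^7087=5131
  2599^7088=2883  2599^7089=4048  2599^7090=15771  2599^7091=14262  2599^7092=16744
  2599^7093=6813  2599^7094=4466  2599^7095=5385  2599^7096=11823  2599^7097=1336
  2599^7098=10590  2599^7099=1388  2599^7100=8642  2599^7101=11088  2599^7102=10415
  2599^7103=9262  2599^7104=11590  2599^7105=12701
Found 12701 at exponent 7105.

7105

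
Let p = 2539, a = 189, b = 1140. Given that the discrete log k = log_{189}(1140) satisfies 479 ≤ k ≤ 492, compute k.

483

Compute 189^479 mod 2539 = 735, then multiply by 189 repeatedly:
  189^479=735  189^480=1809  189^481=1675  189^482=1739  189^483=1140
Found 1140 at exponent 483.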